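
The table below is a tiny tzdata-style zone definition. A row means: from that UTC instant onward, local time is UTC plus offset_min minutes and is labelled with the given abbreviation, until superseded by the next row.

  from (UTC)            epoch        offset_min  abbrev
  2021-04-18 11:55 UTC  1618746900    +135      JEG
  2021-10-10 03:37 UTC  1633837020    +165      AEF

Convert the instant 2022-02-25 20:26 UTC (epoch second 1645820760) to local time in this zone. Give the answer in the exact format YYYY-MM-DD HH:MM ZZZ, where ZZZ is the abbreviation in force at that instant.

Query: 2022-02-25 20:26 UTC
Rule 2/2 (AEF, +02:45): 2021-10-10 03:37 UTC ≤ query < +∞
20·60 + 26 + 165 = 1391 min
1391 = 0·1440 + 1391; 1391 = 23·60 + 11 → 23:11, same day
→ 2022-02-25 23:11 AEF

2022-02-25 23:11 AEF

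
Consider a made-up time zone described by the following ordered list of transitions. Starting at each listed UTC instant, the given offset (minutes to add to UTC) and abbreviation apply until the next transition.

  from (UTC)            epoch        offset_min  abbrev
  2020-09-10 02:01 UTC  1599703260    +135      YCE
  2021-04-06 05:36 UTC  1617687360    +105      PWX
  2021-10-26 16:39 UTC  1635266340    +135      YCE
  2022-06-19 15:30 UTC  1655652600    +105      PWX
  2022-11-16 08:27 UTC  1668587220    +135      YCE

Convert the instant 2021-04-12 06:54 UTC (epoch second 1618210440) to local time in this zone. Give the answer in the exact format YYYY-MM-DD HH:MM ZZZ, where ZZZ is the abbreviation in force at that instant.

Query: 2021-04-12 06:54 UTC
Rule 2/5 (PWX, +01:45): 2021-04-06 05:36 UTC ≤ query < 2021-10-26 16:39 UTC
6·60 + 54 + 105 = 519 min
519 = 0·1440 + 519; 519 = 8·60 + 39 → 08:39, same day
→ 2021-04-12 08:39 PWX

2021-04-12 08:39 PWX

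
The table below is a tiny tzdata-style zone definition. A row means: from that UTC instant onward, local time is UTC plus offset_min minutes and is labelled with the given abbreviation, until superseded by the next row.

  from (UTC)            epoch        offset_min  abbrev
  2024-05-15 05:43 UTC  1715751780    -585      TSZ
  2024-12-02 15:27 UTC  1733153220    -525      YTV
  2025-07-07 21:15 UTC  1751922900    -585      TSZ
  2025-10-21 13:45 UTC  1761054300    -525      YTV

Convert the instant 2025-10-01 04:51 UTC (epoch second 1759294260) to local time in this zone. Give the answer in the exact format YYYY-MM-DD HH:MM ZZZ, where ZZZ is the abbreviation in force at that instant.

Query: 2025-10-01 04:51 UTC
Rule 3/4 (TSZ, -09:45): 2025-07-07 21:15 UTC ≤ query < 2025-10-21 13:45 UTC
4·60 + 51 - 585 = -294 min
-294 = -1·1440 + 1146; 1146 = 19·60 + 6 → 19:06, 2025-10-01 - 1 day = 2025-09-30
→ 2025-09-30 19:06 TSZ

2025-09-30 19:06 TSZ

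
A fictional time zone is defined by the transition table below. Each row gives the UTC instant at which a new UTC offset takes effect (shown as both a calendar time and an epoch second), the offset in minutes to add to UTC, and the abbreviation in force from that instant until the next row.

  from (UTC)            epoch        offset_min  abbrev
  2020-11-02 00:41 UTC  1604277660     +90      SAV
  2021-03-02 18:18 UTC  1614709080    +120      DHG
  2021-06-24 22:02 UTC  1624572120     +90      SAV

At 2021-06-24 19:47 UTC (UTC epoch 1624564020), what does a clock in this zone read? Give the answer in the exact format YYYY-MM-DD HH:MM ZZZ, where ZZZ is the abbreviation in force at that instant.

Query: 2021-06-24 19:47 UTC
Rule 2/3 (DHG, +02:00): 2021-03-02 18:18 UTC ≤ query < 2021-06-24 22:02 UTC
19·60 + 47 + 120 = 1307 min
1307 = 0·1440 + 1307; 1307 = 21·60 + 47 → 21:47, same day
→ 2021-06-24 21:47 DHG

2021-06-24 21:47 DHG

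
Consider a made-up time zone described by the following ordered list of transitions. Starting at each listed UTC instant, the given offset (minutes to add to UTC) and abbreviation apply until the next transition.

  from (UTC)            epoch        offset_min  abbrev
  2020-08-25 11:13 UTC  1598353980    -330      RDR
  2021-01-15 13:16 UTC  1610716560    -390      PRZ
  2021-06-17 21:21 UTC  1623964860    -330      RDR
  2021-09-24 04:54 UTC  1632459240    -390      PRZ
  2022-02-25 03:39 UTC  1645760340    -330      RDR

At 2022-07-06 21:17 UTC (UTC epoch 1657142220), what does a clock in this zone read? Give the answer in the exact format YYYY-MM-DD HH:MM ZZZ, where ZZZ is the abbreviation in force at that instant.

2022-07-06 15:47 RDR

Query: 2022-07-06 21:17 UTC
Rule 5/5 (RDR, -05:30): 2022-02-25 03:39 UTC ≤ query < +∞
21·60 + 17 - 330 = 947 min
947 = 0·1440 + 947; 947 = 15·60 + 47 → 15:47, same day
→ 2022-07-06 15:47 RDR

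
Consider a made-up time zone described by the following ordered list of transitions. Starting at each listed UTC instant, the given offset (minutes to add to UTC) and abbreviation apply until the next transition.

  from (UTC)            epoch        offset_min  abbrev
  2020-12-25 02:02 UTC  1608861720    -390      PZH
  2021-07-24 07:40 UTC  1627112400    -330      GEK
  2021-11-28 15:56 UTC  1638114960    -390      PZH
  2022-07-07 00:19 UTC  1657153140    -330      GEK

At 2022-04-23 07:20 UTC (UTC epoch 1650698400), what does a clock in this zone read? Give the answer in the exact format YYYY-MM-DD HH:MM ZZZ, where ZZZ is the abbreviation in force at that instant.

Query: 2022-04-23 07:20 UTC
Rule 3/4 (PZH, -06:30): 2021-11-28 15:56 UTC ≤ query < 2022-07-07 00:19 UTC
7·60 + 20 - 390 = 50 min
50 = 0·1440 + 50; 50 = 0·60 + 50 → 00:50, same day
→ 2022-04-23 00:50 PZH

2022-04-23 00:50 PZH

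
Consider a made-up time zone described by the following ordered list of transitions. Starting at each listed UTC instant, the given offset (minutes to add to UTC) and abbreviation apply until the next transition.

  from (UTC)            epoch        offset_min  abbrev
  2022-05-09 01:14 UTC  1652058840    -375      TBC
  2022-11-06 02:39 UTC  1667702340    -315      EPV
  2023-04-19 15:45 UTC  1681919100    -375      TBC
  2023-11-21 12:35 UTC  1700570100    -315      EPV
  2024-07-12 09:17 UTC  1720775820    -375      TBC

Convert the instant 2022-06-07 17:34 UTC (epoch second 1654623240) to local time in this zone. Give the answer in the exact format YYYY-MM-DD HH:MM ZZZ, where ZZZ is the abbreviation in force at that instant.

2022-06-07 11:19 TBC

Query: 2022-06-07 17:34 UTC
Rule 1/5 (TBC, -06:15): 2022-05-09 01:14 UTC ≤ query < 2022-11-06 02:39 UTC
17·60 + 34 - 375 = 679 min
679 = 0·1440 + 679; 679 = 11·60 + 19 → 11:19, same day
→ 2022-06-07 11:19 TBC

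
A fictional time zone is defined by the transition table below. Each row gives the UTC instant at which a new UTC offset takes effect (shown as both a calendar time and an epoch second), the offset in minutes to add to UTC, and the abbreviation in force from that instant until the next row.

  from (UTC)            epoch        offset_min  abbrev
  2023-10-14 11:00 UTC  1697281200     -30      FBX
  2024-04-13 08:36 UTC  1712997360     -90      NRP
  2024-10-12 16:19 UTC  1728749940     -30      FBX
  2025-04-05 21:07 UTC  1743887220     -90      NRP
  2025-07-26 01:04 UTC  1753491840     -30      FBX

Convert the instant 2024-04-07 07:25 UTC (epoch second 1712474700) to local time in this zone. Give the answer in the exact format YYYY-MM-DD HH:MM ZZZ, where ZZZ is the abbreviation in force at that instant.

2024-04-07 06:55 FBX

Query: 2024-04-07 07:25 UTC
Rule 1/5 (FBX, -00:30): 2023-10-14 11:00 UTC ≤ query < 2024-04-13 08:36 UTC
7·60 + 25 - 30 = 415 min
415 = 0·1440 + 415; 415 = 6·60 + 55 → 06:55, same day
→ 2024-04-07 06:55 FBX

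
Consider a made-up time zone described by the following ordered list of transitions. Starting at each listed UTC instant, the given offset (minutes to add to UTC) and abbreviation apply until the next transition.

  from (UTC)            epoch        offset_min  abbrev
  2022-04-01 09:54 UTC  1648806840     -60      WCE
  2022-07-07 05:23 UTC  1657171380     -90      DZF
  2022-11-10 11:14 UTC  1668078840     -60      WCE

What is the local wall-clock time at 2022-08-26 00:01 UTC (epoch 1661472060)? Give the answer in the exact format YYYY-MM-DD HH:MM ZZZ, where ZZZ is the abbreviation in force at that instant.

2022-08-25 22:31 DZF

Query: 2022-08-26 00:01 UTC
Rule 2/3 (DZF, -01:30): 2022-07-07 05:23 UTC ≤ query < 2022-11-10 11:14 UTC
0·60 + 1 - 90 = -89 min
-89 = -1·1440 + 1351; 1351 = 22·60 + 31 → 22:31, 2022-08-26 - 1 day = 2022-08-25
→ 2022-08-25 22:31 DZF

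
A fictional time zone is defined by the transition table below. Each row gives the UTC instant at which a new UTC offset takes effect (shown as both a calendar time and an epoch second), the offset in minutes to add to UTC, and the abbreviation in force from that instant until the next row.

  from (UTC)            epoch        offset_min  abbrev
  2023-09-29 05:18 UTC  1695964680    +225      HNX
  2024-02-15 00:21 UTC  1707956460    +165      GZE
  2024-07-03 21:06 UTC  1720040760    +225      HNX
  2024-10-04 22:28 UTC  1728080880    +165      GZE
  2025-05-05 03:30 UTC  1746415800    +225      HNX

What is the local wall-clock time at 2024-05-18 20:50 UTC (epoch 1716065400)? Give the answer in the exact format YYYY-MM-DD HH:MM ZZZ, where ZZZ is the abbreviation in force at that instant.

Query: 2024-05-18 20:50 UTC
Rule 2/5 (GZE, +02:45): 2024-02-15 00:21 UTC ≤ query < 2024-07-03 21:06 UTC
20·60 + 50 + 165 = 1415 min
1415 = 0·1440 + 1415; 1415 = 23·60 + 35 → 23:35, same day
→ 2024-05-18 23:35 GZE

2024-05-18 23:35 GZE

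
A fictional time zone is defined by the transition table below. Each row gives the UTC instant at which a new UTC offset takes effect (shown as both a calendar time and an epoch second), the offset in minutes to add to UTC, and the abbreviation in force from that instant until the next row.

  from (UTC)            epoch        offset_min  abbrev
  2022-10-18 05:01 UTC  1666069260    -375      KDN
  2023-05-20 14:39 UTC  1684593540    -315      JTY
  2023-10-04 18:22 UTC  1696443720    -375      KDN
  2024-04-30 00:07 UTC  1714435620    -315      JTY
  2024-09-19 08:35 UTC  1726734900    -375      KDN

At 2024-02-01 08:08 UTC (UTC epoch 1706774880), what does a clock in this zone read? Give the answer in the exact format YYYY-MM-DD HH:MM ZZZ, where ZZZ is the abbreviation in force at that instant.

Query: 2024-02-01 08:08 UTC
Rule 3/5 (KDN, -06:15): 2023-10-04 18:22 UTC ≤ query < 2024-04-30 00:07 UTC
8·60 + 8 - 375 = 113 min
113 = 0·1440 + 113; 113 = 1·60 + 53 → 01:53, same day
→ 2024-02-01 01:53 KDN

2024-02-01 01:53 KDN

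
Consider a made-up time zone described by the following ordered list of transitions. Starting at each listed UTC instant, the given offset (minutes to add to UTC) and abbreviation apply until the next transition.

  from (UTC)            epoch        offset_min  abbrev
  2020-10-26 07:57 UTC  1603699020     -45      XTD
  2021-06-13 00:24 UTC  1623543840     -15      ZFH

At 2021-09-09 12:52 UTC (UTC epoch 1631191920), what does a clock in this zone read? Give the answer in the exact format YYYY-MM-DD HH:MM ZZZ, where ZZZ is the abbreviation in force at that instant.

2021-09-09 12:37 ZFH

Query: 2021-09-09 12:52 UTC
Rule 2/2 (ZFH, -00:15): 2021-06-13 00:24 UTC ≤ query < +∞
12·60 + 52 - 15 = 757 min
757 = 0·1440 + 757; 757 = 12·60 + 37 → 12:37, same day
→ 2021-09-09 12:37 ZFH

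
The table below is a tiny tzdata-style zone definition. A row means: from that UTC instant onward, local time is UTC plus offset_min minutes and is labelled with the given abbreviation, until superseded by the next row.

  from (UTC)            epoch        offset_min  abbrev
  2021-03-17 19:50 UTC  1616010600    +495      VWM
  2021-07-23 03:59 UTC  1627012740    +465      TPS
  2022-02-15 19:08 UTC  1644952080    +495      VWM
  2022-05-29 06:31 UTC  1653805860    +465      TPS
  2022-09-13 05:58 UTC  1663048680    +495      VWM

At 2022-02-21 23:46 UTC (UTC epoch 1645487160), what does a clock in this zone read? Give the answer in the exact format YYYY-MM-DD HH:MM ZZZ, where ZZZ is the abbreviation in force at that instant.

2022-02-22 08:01 VWM

Query: 2022-02-21 23:46 UTC
Rule 3/5 (VWM, +08:15): 2022-02-15 19:08 UTC ≤ query < 2022-05-29 06:31 UTC
23·60 + 46 + 495 = 1921 min
1921 = 1·1440 + 481; 481 = 8·60 + 1 → 08:01, 2022-02-21 + 1 day = 2022-02-22
→ 2022-02-22 08:01 VWM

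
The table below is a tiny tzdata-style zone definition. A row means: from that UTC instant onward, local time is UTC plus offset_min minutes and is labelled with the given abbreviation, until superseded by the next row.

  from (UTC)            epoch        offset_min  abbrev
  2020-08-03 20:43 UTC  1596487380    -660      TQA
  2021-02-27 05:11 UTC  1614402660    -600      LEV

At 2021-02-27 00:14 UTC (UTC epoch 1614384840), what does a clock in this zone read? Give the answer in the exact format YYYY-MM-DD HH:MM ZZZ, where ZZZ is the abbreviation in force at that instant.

Query: 2021-02-27 00:14 UTC
Rule 1/2 (TQA, -11:00): 2020-08-03 20:43 UTC ≤ query < 2021-02-27 05:11 UTC
0·60 + 14 - 660 = -646 min
-646 = -1·1440 + 794; 794 = 13·60 + 14 → 13:14, 2021-02-27 - 1 day = 2021-02-26
→ 2021-02-26 13:14 TQA

2021-02-26 13:14 TQA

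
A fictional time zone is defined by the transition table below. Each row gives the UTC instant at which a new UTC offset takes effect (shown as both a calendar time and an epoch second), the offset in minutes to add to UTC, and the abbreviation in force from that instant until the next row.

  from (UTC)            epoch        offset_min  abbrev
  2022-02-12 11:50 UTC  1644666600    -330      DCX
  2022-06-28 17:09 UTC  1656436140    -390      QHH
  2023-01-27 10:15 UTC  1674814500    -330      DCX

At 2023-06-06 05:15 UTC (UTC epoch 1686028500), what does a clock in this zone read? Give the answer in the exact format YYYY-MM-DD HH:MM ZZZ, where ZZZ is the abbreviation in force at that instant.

2023-06-05 23:45 DCX

Query: 2023-06-06 05:15 UTC
Rule 3/3 (DCX, -05:30): 2023-01-27 10:15 UTC ≤ query < +∞
5·60 + 15 - 330 = -15 min
-15 = -1·1440 + 1425; 1425 = 23·60 + 45 → 23:45, 2023-06-06 - 1 day = 2023-06-05
→ 2023-06-05 23:45 DCX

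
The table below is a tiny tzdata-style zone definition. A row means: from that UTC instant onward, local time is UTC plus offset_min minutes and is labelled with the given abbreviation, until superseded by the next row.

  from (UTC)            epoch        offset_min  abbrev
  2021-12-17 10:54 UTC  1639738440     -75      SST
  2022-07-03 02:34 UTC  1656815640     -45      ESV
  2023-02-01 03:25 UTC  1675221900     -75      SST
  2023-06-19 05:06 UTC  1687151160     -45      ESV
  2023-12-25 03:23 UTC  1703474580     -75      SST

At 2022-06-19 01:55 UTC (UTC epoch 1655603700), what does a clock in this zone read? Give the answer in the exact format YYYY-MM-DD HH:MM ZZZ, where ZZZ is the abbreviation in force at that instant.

Query: 2022-06-19 01:55 UTC
Rule 1/5 (SST, -01:15): 2021-12-17 10:54 UTC ≤ query < 2022-07-03 02:34 UTC
1·60 + 55 - 75 = 40 min
40 = 0·1440 + 40; 40 = 0·60 + 40 → 00:40, same day
→ 2022-06-19 00:40 SST

2022-06-19 00:40 SST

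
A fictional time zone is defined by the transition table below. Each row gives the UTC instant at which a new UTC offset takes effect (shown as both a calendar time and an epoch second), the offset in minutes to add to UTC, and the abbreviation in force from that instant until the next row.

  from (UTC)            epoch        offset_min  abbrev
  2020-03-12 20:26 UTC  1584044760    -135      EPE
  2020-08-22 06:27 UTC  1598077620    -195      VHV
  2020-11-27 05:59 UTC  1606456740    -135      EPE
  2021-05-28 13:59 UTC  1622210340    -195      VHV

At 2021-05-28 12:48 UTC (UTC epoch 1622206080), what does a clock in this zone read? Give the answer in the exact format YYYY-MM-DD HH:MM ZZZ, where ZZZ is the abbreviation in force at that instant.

Query: 2021-05-28 12:48 UTC
Rule 3/4 (EPE, -02:15): 2020-11-27 05:59 UTC ≤ query < 2021-05-28 13:59 UTC
12·60 + 48 - 135 = 633 min
633 = 0·1440 + 633; 633 = 10·60 + 33 → 10:33, same day
→ 2021-05-28 10:33 EPE

2021-05-28 10:33 EPE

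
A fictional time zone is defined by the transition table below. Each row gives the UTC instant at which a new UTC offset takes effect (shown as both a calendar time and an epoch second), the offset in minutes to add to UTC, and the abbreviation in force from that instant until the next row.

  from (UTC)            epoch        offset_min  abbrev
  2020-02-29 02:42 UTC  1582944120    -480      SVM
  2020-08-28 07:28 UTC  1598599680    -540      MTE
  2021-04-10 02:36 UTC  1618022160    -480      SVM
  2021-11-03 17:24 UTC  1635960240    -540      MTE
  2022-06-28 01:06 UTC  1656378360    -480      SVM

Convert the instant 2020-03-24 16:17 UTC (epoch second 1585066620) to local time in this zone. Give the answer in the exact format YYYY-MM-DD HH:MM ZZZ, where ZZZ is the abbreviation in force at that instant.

2020-03-24 08:17 SVM

Query: 2020-03-24 16:17 UTC
Rule 1/5 (SVM, -08:00): 2020-02-29 02:42 UTC ≤ query < 2020-08-28 07:28 UTC
16·60 + 17 - 480 = 497 min
497 = 0·1440 + 497; 497 = 8·60 + 17 → 08:17, same day
→ 2020-03-24 08:17 SVM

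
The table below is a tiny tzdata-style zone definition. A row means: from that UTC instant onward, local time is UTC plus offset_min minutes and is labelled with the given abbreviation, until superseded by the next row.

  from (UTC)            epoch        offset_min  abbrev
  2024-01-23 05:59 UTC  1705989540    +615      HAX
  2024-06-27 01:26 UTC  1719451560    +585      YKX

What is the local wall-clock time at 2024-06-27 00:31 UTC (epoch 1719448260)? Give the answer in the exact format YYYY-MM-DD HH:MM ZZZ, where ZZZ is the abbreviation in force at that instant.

2024-06-27 10:46 HAX

Query: 2024-06-27 00:31 UTC
Rule 1/2 (HAX, +10:15): 2024-01-23 05:59 UTC ≤ query < 2024-06-27 01:26 UTC
0·60 + 31 + 615 = 646 min
646 = 0·1440 + 646; 646 = 10·60 + 46 → 10:46, same day
→ 2024-06-27 10:46 HAX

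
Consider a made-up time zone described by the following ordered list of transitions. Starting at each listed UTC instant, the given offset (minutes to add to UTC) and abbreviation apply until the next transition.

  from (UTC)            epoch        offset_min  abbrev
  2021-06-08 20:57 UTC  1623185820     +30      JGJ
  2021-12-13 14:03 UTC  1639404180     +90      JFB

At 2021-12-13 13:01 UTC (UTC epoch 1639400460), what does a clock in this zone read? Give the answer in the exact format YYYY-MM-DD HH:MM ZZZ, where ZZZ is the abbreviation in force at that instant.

2021-12-13 13:31 JGJ

Query: 2021-12-13 13:01 UTC
Rule 1/2 (JGJ, +00:30): 2021-06-08 20:57 UTC ≤ query < 2021-12-13 14:03 UTC
13·60 + 1 + 30 = 811 min
811 = 0·1440 + 811; 811 = 13·60 + 31 → 13:31, same day
→ 2021-12-13 13:31 JGJ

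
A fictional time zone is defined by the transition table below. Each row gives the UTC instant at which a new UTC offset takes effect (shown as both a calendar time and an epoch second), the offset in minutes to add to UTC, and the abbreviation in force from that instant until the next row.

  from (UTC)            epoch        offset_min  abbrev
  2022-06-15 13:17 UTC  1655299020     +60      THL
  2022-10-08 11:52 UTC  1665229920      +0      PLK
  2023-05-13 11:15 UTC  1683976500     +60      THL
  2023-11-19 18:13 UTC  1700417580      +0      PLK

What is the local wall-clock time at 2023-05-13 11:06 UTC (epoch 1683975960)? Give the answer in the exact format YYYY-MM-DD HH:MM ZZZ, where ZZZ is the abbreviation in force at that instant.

Query: 2023-05-13 11:06 UTC
Rule 2/4 (PLK, +00:00): 2022-10-08 11:52 UTC ≤ query < 2023-05-13 11:15 UTC
11·60 + 6 + 0 = 666 min
666 = 0·1440 + 666; 666 = 11·60 + 6 → 11:06, same day
→ 2023-05-13 11:06 PLK

2023-05-13 11:06 PLK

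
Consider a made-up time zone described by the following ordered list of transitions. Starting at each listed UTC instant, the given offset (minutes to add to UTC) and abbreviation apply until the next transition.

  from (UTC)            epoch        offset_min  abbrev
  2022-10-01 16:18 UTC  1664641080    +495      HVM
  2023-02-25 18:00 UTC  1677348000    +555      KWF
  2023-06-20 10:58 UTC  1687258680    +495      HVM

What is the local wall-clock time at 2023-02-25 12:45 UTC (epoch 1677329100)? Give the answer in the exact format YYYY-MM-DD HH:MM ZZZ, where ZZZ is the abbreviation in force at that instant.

2023-02-25 21:00 HVM

Query: 2023-02-25 12:45 UTC
Rule 1/3 (HVM, +08:15): 2022-10-01 16:18 UTC ≤ query < 2023-02-25 18:00 UTC
12·60 + 45 + 495 = 1260 min
1260 = 0·1440 + 1260; 1260 = 21·60 + 0 → 21:00, same day
→ 2023-02-25 21:00 HVM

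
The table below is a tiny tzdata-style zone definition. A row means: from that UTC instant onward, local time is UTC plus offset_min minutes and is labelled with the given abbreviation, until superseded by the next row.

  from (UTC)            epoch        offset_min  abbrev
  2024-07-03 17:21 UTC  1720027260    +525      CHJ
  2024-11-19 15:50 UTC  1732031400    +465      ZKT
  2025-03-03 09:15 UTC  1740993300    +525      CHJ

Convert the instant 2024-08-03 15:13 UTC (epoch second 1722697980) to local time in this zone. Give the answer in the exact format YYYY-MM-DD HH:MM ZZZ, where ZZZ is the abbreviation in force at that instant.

2024-08-03 23:58 CHJ

Query: 2024-08-03 15:13 UTC
Rule 1/3 (CHJ, +08:45): 2024-07-03 17:21 UTC ≤ query < 2024-11-19 15:50 UTC
15·60 + 13 + 525 = 1438 min
1438 = 0·1440 + 1438; 1438 = 23·60 + 58 → 23:58, same day
→ 2024-08-03 23:58 CHJ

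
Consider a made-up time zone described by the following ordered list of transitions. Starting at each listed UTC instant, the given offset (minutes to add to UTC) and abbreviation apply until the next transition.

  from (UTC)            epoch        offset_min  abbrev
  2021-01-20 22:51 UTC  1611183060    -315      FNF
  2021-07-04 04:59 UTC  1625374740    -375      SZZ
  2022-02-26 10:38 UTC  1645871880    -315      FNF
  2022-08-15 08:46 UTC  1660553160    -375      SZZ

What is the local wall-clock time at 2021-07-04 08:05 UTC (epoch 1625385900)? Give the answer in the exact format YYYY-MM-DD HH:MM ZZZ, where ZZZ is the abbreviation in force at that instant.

2021-07-04 01:50 SZZ

Query: 2021-07-04 08:05 UTC
Rule 2/4 (SZZ, -06:15): 2021-07-04 04:59 UTC ≤ query < 2022-02-26 10:38 UTC
8·60 + 5 - 375 = 110 min
110 = 0·1440 + 110; 110 = 1·60 + 50 → 01:50, same day
→ 2021-07-04 01:50 SZZ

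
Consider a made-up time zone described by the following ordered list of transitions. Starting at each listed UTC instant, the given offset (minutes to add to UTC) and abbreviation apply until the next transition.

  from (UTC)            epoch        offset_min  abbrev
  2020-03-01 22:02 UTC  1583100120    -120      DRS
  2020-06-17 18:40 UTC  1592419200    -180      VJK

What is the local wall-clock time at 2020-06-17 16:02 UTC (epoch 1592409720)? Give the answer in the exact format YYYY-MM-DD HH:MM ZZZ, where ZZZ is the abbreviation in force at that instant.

2020-06-17 14:02 DRS

Query: 2020-06-17 16:02 UTC
Rule 1/2 (DRS, -02:00): 2020-03-01 22:02 UTC ≤ query < 2020-06-17 18:40 UTC
16·60 + 2 - 120 = 842 min
842 = 0·1440 + 842; 842 = 14·60 + 2 → 14:02, same day
→ 2020-06-17 14:02 DRS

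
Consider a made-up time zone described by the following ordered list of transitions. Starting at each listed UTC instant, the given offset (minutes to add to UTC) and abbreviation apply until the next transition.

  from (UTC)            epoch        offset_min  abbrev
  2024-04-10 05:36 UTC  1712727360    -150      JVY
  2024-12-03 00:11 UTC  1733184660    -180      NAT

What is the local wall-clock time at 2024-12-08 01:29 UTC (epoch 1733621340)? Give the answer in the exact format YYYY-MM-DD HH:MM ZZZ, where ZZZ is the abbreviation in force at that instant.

2024-12-07 22:29 NAT

Query: 2024-12-08 01:29 UTC
Rule 2/2 (NAT, -03:00): 2024-12-03 00:11 UTC ≤ query < +∞
1·60 + 29 - 180 = -91 min
-91 = -1·1440 + 1349; 1349 = 22·60 + 29 → 22:29, 2024-12-08 - 1 day = 2024-12-07
→ 2024-12-07 22:29 NAT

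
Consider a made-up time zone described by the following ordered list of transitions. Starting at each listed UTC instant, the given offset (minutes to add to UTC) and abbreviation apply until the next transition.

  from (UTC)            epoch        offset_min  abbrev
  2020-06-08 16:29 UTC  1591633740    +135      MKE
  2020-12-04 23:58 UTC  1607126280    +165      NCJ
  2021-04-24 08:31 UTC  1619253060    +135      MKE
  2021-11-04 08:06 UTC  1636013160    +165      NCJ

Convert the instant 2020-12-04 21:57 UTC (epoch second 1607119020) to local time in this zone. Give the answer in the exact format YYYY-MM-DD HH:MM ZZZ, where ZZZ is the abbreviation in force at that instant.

Query: 2020-12-04 21:57 UTC
Rule 1/4 (MKE, +02:15): 2020-06-08 16:29 UTC ≤ query < 2020-12-04 23:58 UTC
21·60 + 57 + 135 = 1452 min
1452 = 1·1440 + 12; 12 = 0·60 + 12 → 00:12, 2020-12-04 + 1 day = 2020-12-05
→ 2020-12-05 00:12 MKE

2020-12-05 00:12 MKE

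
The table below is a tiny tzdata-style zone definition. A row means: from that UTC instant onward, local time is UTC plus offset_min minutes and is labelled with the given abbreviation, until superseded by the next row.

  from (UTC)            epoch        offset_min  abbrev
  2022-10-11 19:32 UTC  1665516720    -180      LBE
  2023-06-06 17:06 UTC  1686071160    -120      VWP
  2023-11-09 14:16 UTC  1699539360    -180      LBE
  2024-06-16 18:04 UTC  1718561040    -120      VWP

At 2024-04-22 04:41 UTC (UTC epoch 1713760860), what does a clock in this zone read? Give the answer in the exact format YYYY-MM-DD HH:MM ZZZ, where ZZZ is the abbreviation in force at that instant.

2024-04-22 01:41 LBE

Query: 2024-04-22 04:41 UTC
Rule 3/4 (LBE, -03:00): 2023-11-09 14:16 UTC ≤ query < 2024-06-16 18:04 UTC
4·60 + 41 - 180 = 101 min
101 = 0·1440 + 101; 101 = 1·60 + 41 → 01:41, same day
→ 2024-04-22 01:41 LBE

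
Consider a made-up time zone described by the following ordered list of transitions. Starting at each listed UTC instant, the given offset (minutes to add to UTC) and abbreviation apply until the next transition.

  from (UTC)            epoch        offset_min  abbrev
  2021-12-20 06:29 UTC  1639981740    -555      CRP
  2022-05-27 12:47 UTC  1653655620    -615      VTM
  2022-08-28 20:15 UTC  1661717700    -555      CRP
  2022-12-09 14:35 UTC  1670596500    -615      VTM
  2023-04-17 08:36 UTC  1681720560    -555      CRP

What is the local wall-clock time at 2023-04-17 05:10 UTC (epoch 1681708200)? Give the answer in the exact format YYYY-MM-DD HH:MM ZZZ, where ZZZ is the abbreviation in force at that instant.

2023-04-16 18:55 VTM

Query: 2023-04-17 05:10 UTC
Rule 4/5 (VTM, -10:15): 2022-12-09 14:35 UTC ≤ query < 2023-04-17 08:36 UTC
5·60 + 10 - 615 = -305 min
-305 = -1·1440 + 1135; 1135 = 18·60 + 55 → 18:55, 2023-04-17 - 1 day = 2023-04-16
→ 2023-04-16 18:55 VTM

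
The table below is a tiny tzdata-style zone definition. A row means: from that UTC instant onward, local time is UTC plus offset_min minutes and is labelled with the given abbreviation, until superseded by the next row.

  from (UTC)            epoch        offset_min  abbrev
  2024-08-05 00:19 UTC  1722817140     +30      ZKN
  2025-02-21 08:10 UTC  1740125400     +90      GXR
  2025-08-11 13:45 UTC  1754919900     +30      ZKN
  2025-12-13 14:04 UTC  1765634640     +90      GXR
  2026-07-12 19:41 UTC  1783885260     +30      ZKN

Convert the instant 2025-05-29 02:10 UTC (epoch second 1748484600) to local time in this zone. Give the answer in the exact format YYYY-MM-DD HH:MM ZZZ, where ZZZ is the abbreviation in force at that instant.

Query: 2025-05-29 02:10 UTC
Rule 2/5 (GXR, +01:30): 2025-02-21 08:10 UTC ≤ query < 2025-08-11 13:45 UTC
2·60 + 10 + 90 = 220 min
220 = 0·1440 + 220; 220 = 3·60 + 40 → 03:40, same day
→ 2025-05-29 03:40 GXR

2025-05-29 03:40 GXR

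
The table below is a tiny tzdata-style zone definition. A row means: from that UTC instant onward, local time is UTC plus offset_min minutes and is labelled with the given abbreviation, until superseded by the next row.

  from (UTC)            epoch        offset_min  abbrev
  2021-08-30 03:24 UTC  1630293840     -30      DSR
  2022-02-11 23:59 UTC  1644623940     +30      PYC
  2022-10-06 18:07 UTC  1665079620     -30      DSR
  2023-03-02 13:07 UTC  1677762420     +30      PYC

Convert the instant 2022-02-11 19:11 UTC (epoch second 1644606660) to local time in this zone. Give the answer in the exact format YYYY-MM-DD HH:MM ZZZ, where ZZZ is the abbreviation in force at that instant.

2022-02-11 18:41 DSR

Query: 2022-02-11 19:11 UTC
Rule 1/4 (DSR, -00:30): 2021-08-30 03:24 UTC ≤ query < 2022-02-11 23:59 UTC
19·60 + 11 - 30 = 1121 min
1121 = 0·1440 + 1121; 1121 = 18·60 + 41 → 18:41, same day
→ 2022-02-11 18:41 DSR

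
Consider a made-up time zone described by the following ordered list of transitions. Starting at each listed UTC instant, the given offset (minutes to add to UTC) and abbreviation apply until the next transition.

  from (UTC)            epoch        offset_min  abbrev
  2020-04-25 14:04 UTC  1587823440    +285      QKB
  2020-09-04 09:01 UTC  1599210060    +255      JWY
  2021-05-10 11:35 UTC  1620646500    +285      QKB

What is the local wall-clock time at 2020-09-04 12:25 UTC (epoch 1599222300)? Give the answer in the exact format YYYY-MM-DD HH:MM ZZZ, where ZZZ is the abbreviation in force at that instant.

2020-09-04 16:40 JWY

Query: 2020-09-04 12:25 UTC
Rule 2/3 (JWY, +04:15): 2020-09-04 09:01 UTC ≤ query < 2021-05-10 11:35 UTC
12·60 + 25 + 255 = 1000 min
1000 = 0·1440 + 1000; 1000 = 16·60 + 40 → 16:40, same day
→ 2020-09-04 16:40 JWY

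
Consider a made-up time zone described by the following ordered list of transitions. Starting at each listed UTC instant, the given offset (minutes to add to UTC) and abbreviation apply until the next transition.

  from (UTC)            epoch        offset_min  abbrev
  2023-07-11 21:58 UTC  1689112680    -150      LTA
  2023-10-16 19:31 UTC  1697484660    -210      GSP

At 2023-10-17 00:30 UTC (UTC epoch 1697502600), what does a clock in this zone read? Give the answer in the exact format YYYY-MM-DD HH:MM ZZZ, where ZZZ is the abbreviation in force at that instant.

2023-10-16 21:00 GSP

Query: 2023-10-17 00:30 UTC
Rule 2/2 (GSP, -03:30): 2023-10-16 19:31 UTC ≤ query < +∞
0·60 + 30 - 210 = -180 min
-180 = -1·1440 + 1260; 1260 = 21·60 + 0 → 21:00, 2023-10-17 - 1 day = 2023-10-16
→ 2023-10-16 21:00 GSP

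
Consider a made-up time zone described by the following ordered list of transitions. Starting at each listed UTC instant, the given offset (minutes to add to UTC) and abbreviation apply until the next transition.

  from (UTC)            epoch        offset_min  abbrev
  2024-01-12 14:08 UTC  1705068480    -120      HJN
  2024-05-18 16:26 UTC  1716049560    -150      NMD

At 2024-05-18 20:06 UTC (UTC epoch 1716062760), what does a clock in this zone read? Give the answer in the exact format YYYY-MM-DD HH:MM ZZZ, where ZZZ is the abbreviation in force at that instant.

2024-05-18 17:36 NMD

Query: 2024-05-18 20:06 UTC
Rule 2/2 (NMD, -02:30): 2024-05-18 16:26 UTC ≤ query < +∞
20·60 + 6 - 150 = 1056 min
1056 = 0·1440 + 1056; 1056 = 17·60 + 36 → 17:36, same day
→ 2024-05-18 17:36 NMD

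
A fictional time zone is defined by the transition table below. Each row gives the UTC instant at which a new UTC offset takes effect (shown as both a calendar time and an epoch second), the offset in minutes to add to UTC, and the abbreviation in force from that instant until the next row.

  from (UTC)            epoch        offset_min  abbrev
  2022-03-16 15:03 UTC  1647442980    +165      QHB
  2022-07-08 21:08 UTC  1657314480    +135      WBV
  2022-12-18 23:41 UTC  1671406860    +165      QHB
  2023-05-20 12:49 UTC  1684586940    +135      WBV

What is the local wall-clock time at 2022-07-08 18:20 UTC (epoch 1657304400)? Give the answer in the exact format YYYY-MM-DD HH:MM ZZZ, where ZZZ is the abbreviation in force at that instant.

Query: 2022-07-08 18:20 UTC
Rule 1/4 (QHB, +02:45): 2022-03-16 15:03 UTC ≤ query < 2022-07-08 21:08 UTC
18·60 + 20 + 165 = 1265 min
1265 = 0·1440 + 1265; 1265 = 21·60 + 5 → 21:05, same day
→ 2022-07-08 21:05 QHB

2022-07-08 21:05 QHB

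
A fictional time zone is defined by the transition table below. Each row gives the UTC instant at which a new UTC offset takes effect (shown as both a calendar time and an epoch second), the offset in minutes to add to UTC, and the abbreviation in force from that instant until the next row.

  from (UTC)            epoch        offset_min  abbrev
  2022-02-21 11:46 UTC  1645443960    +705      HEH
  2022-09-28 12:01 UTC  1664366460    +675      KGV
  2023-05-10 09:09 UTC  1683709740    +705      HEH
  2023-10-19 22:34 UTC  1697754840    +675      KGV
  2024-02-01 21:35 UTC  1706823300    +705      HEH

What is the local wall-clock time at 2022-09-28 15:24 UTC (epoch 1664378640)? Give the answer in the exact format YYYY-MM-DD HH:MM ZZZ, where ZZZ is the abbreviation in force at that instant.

2022-09-29 02:39 KGV

Query: 2022-09-28 15:24 UTC
Rule 2/5 (KGV, +11:15): 2022-09-28 12:01 UTC ≤ query < 2023-05-10 09:09 UTC
15·60 + 24 + 675 = 1599 min
1599 = 1·1440 + 159; 159 = 2·60 + 39 → 02:39, 2022-09-28 + 1 day = 2022-09-29
→ 2022-09-29 02:39 KGV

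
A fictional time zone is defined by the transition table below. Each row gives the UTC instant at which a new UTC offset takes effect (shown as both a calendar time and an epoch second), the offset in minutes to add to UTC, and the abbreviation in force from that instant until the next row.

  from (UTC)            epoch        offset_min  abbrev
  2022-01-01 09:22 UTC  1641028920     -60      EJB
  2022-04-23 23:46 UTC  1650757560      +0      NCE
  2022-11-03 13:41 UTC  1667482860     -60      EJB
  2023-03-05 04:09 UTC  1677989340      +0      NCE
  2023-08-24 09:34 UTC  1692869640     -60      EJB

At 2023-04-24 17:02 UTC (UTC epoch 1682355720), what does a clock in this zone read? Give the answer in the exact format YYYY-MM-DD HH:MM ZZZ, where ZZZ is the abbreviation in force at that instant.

2023-04-24 17:02 NCE

Query: 2023-04-24 17:02 UTC
Rule 4/5 (NCE, +00:00): 2023-03-05 04:09 UTC ≤ query < 2023-08-24 09:34 UTC
17·60 + 2 + 0 = 1022 min
1022 = 0·1440 + 1022; 1022 = 17·60 + 2 → 17:02, same day
→ 2023-04-24 17:02 NCE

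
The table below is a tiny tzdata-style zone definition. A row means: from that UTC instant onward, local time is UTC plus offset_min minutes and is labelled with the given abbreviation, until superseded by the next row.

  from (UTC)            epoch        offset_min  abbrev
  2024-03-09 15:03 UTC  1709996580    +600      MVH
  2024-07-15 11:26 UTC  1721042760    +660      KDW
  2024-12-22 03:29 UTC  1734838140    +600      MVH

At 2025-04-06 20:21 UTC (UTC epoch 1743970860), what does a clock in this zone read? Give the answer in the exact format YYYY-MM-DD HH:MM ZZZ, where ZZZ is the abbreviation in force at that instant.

2025-04-07 06:21 MVH

Query: 2025-04-06 20:21 UTC
Rule 3/3 (MVH, +10:00): 2024-12-22 03:29 UTC ≤ query < +∞
20·60 + 21 + 600 = 1821 min
1821 = 1·1440 + 381; 381 = 6·60 + 21 → 06:21, 2025-04-06 + 1 day = 2025-04-07
→ 2025-04-07 06:21 MVH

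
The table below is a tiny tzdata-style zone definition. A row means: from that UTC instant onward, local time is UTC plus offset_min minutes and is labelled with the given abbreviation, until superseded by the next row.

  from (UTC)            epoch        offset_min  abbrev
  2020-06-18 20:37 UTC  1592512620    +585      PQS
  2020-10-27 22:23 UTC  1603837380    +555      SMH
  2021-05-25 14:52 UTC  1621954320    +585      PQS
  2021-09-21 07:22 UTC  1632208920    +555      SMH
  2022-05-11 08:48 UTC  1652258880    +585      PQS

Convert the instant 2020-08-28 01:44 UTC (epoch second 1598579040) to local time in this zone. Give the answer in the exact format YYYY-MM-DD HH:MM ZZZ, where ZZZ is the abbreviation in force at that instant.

Query: 2020-08-28 01:44 UTC
Rule 1/5 (PQS, +09:45): 2020-06-18 20:37 UTC ≤ query < 2020-10-27 22:23 UTC
1·60 + 44 + 585 = 689 min
689 = 0·1440 + 689; 689 = 11·60 + 29 → 11:29, same day
→ 2020-08-28 11:29 PQS

2020-08-28 11:29 PQS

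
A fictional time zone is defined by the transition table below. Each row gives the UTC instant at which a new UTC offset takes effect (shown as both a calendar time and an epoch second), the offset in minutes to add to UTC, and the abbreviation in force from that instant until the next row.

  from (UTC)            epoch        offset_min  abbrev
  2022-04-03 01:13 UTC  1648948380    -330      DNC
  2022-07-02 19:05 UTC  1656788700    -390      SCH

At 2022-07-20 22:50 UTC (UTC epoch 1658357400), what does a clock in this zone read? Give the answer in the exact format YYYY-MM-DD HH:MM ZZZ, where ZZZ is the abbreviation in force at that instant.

Query: 2022-07-20 22:50 UTC
Rule 2/2 (SCH, -06:30): 2022-07-02 19:05 UTC ≤ query < +∞
22·60 + 50 - 390 = 980 min
980 = 0·1440 + 980; 980 = 16·60 + 20 → 16:20, same day
→ 2022-07-20 16:20 SCH

2022-07-20 16:20 SCH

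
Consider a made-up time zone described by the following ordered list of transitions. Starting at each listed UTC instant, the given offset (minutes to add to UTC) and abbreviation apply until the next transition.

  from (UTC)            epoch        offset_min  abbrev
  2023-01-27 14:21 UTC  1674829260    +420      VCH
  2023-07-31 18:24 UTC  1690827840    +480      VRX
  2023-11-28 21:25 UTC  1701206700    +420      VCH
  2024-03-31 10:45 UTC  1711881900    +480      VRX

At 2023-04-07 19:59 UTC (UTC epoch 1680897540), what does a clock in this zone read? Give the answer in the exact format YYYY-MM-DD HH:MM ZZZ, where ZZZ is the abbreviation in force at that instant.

Query: 2023-04-07 19:59 UTC
Rule 1/4 (VCH, +07:00): 2023-01-27 14:21 UTC ≤ query < 2023-07-31 18:24 UTC
19·60 + 59 + 420 = 1619 min
1619 = 1·1440 + 179; 179 = 2·60 + 59 → 02:59, 2023-04-07 + 1 day = 2023-04-08
→ 2023-04-08 02:59 VCH

2023-04-08 02:59 VCH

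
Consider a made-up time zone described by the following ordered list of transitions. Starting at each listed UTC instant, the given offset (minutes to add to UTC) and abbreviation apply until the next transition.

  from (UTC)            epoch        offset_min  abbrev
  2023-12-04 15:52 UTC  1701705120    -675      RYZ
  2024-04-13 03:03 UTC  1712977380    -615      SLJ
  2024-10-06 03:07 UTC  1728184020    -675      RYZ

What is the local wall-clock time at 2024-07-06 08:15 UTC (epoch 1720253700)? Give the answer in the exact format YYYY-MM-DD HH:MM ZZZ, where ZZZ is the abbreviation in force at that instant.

Query: 2024-07-06 08:15 UTC
Rule 2/3 (SLJ, -10:15): 2024-04-13 03:03 UTC ≤ query < 2024-10-06 03:07 UTC
8·60 + 15 - 615 = -120 min
-120 = -1·1440 + 1320; 1320 = 22·60 + 0 → 22:00, 2024-07-06 - 1 day = 2024-07-05
→ 2024-07-05 22:00 SLJ

2024-07-05 22:00 SLJ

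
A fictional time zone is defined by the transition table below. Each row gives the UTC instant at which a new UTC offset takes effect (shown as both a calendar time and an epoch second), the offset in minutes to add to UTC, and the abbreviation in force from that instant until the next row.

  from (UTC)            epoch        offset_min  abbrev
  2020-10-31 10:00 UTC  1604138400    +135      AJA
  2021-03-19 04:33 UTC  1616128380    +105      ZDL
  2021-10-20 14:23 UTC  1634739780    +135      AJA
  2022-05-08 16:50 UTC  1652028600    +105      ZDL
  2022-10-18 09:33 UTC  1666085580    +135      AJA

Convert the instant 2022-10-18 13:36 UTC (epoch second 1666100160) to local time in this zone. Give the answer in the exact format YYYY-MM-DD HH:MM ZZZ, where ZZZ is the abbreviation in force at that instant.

Query: 2022-10-18 13:36 UTC
Rule 5/5 (AJA, +02:15): 2022-10-18 09:33 UTC ≤ query < +∞
13·60 + 36 + 135 = 951 min
951 = 0·1440 + 951; 951 = 15·60 + 51 → 15:51, same day
→ 2022-10-18 15:51 AJA

2022-10-18 15:51 AJA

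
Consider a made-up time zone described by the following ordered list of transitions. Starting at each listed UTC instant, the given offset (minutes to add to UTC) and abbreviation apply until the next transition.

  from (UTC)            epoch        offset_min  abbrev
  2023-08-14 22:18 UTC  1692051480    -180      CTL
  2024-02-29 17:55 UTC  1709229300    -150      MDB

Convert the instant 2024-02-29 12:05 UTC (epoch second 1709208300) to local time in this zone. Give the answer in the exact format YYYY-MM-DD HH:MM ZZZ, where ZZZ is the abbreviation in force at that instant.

Query: 2024-02-29 12:05 UTC
Rule 1/2 (CTL, -03:00): 2023-08-14 22:18 UTC ≤ query < 2024-02-29 17:55 UTC
12·60 + 5 - 180 = 545 min
545 = 0·1440 + 545; 545 = 9·60 + 5 → 09:05, same day
→ 2024-02-29 09:05 CTL

2024-02-29 09:05 CTL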